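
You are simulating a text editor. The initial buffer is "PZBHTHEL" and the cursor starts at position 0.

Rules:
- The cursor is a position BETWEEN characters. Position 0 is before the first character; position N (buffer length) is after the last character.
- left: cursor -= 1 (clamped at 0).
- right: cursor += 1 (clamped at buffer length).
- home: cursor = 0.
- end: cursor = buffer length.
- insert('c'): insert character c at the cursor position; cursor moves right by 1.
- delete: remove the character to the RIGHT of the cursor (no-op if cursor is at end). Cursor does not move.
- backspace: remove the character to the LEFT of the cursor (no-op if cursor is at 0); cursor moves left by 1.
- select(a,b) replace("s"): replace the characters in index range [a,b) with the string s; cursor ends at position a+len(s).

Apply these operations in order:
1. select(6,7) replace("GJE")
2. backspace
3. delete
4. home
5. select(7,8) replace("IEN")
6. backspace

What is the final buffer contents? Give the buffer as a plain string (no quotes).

After op 1 (select(6,7) replace("GJE")): buf='PZBHTHGJEL' cursor=9
After op 2 (backspace): buf='PZBHTHGJL' cursor=8
After op 3 (delete): buf='PZBHTHGJ' cursor=8
After op 4 (home): buf='PZBHTHGJ' cursor=0
After op 5 (select(7,8) replace("IEN")): buf='PZBHTHGIEN' cursor=10
After op 6 (backspace): buf='PZBHTHGIE' cursor=9

Answer: PZBHTHGIE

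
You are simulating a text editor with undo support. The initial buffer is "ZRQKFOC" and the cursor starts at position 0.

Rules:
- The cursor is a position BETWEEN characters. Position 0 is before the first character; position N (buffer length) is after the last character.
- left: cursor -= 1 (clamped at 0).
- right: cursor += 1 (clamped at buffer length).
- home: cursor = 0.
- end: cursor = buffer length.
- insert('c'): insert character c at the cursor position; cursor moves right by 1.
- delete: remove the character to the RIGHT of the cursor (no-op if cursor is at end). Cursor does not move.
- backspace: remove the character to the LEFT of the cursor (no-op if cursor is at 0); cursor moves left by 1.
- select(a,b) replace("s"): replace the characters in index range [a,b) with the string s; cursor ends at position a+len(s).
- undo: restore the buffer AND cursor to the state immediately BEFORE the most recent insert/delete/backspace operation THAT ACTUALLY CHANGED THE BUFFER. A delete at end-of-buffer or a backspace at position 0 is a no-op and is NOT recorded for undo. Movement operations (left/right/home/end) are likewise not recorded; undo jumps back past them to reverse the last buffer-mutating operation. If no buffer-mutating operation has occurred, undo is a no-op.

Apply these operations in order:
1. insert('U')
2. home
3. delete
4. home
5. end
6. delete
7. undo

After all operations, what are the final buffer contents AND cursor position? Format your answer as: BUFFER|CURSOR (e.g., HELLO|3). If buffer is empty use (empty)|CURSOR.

After op 1 (insert('U')): buf='UZRQKFOC' cursor=1
After op 2 (home): buf='UZRQKFOC' cursor=0
After op 3 (delete): buf='ZRQKFOC' cursor=0
After op 4 (home): buf='ZRQKFOC' cursor=0
After op 5 (end): buf='ZRQKFOC' cursor=7
After op 6 (delete): buf='ZRQKFOC' cursor=7
After op 7 (undo): buf='UZRQKFOC' cursor=0

Answer: UZRQKFOC|0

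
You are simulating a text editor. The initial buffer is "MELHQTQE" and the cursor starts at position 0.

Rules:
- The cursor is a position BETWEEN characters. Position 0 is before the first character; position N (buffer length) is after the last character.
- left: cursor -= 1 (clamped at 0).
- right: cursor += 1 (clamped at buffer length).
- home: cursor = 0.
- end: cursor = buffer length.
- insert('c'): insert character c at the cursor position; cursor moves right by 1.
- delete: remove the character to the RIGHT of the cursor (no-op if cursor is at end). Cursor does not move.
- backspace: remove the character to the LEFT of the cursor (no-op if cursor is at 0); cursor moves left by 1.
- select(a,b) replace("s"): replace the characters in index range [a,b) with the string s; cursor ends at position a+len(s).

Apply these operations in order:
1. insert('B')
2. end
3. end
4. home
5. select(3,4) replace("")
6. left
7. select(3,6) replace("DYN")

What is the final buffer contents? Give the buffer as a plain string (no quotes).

Answer: BMEDYNQE

Derivation:
After op 1 (insert('B')): buf='BMELHQTQE' cursor=1
After op 2 (end): buf='BMELHQTQE' cursor=9
After op 3 (end): buf='BMELHQTQE' cursor=9
After op 4 (home): buf='BMELHQTQE' cursor=0
After op 5 (select(3,4) replace("")): buf='BMEHQTQE' cursor=3
After op 6 (left): buf='BMEHQTQE' cursor=2
After op 7 (select(3,6) replace("DYN")): buf='BMEDYNQE' cursor=6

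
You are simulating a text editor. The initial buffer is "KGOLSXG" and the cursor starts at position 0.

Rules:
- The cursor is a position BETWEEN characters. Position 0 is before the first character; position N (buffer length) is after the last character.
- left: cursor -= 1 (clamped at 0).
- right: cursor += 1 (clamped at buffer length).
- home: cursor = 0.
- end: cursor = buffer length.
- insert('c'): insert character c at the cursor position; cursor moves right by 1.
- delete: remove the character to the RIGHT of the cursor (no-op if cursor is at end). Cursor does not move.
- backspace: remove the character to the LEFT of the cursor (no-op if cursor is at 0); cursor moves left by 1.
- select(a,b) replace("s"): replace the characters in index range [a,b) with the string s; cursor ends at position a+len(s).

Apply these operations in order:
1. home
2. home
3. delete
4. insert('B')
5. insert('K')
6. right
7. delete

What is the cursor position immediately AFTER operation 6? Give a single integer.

Answer: 3

Derivation:
After op 1 (home): buf='KGOLSXG' cursor=0
After op 2 (home): buf='KGOLSXG' cursor=0
After op 3 (delete): buf='GOLSXG' cursor=0
After op 4 (insert('B')): buf='BGOLSXG' cursor=1
After op 5 (insert('K')): buf='BKGOLSXG' cursor=2
After op 6 (right): buf='BKGOLSXG' cursor=3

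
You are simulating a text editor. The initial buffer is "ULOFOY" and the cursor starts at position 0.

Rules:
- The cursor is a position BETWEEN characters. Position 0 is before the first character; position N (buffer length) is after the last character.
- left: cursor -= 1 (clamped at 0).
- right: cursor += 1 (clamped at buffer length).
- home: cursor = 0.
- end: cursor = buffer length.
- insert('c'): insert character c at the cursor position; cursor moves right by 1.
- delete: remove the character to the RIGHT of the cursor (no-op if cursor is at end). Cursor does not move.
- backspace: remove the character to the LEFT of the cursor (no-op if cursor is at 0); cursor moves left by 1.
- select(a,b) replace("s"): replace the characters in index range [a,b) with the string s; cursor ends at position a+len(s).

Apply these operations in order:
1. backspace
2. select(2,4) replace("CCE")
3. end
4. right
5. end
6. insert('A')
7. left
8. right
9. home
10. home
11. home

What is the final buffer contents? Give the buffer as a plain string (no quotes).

After op 1 (backspace): buf='ULOFOY' cursor=0
After op 2 (select(2,4) replace("CCE")): buf='ULCCEOY' cursor=5
After op 3 (end): buf='ULCCEOY' cursor=7
After op 4 (right): buf='ULCCEOY' cursor=7
After op 5 (end): buf='ULCCEOY' cursor=7
After op 6 (insert('A')): buf='ULCCEOYA' cursor=8
After op 7 (left): buf='ULCCEOYA' cursor=7
After op 8 (right): buf='ULCCEOYA' cursor=8
After op 9 (home): buf='ULCCEOYA' cursor=0
After op 10 (home): buf='ULCCEOYA' cursor=0
After op 11 (home): buf='ULCCEOYA' cursor=0

Answer: ULCCEOYA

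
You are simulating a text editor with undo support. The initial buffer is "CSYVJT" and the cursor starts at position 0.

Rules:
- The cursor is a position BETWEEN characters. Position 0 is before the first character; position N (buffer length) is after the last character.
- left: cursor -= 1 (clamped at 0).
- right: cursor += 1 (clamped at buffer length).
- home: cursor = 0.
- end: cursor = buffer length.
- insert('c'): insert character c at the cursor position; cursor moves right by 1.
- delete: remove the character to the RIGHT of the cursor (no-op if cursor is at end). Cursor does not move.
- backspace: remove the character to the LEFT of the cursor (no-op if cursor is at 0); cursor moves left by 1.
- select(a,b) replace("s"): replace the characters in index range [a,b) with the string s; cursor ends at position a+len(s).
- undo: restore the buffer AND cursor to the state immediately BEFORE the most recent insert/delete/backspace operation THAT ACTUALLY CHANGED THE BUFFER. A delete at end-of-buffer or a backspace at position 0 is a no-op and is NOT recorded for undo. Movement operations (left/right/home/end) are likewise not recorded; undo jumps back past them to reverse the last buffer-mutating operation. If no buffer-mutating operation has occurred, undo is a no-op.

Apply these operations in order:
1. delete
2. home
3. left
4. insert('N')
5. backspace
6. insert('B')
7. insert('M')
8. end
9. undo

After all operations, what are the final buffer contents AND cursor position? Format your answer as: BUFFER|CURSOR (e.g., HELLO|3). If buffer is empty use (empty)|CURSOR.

After op 1 (delete): buf='SYVJT' cursor=0
After op 2 (home): buf='SYVJT' cursor=0
After op 3 (left): buf='SYVJT' cursor=0
After op 4 (insert('N')): buf='NSYVJT' cursor=1
After op 5 (backspace): buf='SYVJT' cursor=0
After op 6 (insert('B')): buf='BSYVJT' cursor=1
After op 7 (insert('M')): buf='BMSYVJT' cursor=2
After op 8 (end): buf='BMSYVJT' cursor=7
After op 9 (undo): buf='BSYVJT' cursor=1

Answer: BSYVJT|1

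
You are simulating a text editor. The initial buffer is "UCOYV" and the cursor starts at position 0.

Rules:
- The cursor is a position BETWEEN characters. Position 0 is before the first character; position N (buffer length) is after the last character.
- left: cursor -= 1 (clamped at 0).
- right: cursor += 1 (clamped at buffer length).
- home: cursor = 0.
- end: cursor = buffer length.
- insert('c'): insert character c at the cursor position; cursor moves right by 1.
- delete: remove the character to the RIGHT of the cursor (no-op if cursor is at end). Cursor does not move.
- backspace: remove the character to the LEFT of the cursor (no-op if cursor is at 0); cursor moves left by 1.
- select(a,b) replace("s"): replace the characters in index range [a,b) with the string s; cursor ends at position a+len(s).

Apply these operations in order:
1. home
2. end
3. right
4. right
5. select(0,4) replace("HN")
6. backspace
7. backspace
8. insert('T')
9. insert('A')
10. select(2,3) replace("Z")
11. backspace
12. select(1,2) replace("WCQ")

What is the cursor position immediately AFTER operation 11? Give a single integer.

Answer: 2

Derivation:
After op 1 (home): buf='UCOYV' cursor=0
After op 2 (end): buf='UCOYV' cursor=5
After op 3 (right): buf='UCOYV' cursor=5
After op 4 (right): buf='UCOYV' cursor=5
After op 5 (select(0,4) replace("HN")): buf='HNV' cursor=2
After op 6 (backspace): buf='HV' cursor=1
After op 7 (backspace): buf='V' cursor=0
After op 8 (insert('T')): buf='TV' cursor=1
After op 9 (insert('A')): buf='TAV' cursor=2
After op 10 (select(2,3) replace("Z")): buf='TAZ' cursor=3
After op 11 (backspace): buf='TA' cursor=2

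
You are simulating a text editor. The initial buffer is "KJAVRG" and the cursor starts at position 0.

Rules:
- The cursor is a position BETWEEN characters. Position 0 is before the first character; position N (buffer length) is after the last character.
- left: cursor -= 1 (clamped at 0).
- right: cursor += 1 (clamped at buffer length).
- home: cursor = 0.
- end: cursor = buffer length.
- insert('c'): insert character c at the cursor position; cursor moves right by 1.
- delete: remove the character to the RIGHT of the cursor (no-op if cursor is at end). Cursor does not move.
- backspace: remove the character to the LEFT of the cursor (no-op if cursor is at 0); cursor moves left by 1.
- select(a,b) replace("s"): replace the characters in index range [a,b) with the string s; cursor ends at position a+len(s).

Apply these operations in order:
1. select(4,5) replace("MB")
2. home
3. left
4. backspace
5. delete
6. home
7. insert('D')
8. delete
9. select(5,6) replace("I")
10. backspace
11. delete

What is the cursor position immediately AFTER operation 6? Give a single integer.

Answer: 0

Derivation:
After op 1 (select(4,5) replace("MB")): buf='KJAVMBG' cursor=6
After op 2 (home): buf='KJAVMBG' cursor=0
After op 3 (left): buf='KJAVMBG' cursor=0
After op 4 (backspace): buf='KJAVMBG' cursor=0
After op 5 (delete): buf='JAVMBG' cursor=0
After op 6 (home): buf='JAVMBG' cursor=0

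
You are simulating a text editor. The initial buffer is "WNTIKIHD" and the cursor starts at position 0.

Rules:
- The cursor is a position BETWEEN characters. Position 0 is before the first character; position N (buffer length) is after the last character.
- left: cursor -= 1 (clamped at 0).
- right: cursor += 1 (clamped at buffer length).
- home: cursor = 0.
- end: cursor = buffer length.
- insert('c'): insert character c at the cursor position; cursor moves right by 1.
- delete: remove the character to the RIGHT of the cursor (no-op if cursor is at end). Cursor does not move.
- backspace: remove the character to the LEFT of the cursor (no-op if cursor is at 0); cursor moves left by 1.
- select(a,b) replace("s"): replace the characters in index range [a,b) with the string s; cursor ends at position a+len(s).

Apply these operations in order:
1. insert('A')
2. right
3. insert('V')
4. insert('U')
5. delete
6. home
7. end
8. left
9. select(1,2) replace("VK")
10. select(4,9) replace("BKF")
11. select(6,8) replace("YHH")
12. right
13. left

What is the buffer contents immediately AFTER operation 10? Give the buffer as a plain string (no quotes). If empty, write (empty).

Answer: AVKVBKFHD

Derivation:
After op 1 (insert('A')): buf='AWNTIKIHD' cursor=1
After op 2 (right): buf='AWNTIKIHD' cursor=2
After op 3 (insert('V')): buf='AWVNTIKIHD' cursor=3
After op 4 (insert('U')): buf='AWVUNTIKIHD' cursor=4
After op 5 (delete): buf='AWVUTIKIHD' cursor=4
After op 6 (home): buf='AWVUTIKIHD' cursor=0
After op 7 (end): buf='AWVUTIKIHD' cursor=10
After op 8 (left): buf='AWVUTIKIHD' cursor=9
After op 9 (select(1,2) replace("VK")): buf='AVKVUTIKIHD' cursor=3
After op 10 (select(4,9) replace("BKF")): buf='AVKVBKFHD' cursor=7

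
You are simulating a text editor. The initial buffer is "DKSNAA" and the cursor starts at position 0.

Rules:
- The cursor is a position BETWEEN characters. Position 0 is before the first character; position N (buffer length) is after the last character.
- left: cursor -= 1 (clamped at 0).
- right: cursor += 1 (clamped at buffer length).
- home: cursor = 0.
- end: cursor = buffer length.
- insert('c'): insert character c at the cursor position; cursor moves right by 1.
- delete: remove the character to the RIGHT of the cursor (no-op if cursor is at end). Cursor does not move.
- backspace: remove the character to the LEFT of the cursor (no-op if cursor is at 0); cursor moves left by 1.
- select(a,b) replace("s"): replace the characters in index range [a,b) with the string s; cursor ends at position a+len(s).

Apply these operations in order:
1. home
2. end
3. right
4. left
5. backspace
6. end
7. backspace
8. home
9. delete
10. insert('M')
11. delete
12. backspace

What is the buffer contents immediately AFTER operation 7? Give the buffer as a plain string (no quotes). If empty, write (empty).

Answer: DKSN

Derivation:
After op 1 (home): buf='DKSNAA' cursor=0
After op 2 (end): buf='DKSNAA' cursor=6
After op 3 (right): buf='DKSNAA' cursor=6
After op 4 (left): buf='DKSNAA' cursor=5
After op 5 (backspace): buf='DKSNA' cursor=4
After op 6 (end): buf='DKSNA' cursor=5
After op 7 (backspace): buf='DKSN' cursor=4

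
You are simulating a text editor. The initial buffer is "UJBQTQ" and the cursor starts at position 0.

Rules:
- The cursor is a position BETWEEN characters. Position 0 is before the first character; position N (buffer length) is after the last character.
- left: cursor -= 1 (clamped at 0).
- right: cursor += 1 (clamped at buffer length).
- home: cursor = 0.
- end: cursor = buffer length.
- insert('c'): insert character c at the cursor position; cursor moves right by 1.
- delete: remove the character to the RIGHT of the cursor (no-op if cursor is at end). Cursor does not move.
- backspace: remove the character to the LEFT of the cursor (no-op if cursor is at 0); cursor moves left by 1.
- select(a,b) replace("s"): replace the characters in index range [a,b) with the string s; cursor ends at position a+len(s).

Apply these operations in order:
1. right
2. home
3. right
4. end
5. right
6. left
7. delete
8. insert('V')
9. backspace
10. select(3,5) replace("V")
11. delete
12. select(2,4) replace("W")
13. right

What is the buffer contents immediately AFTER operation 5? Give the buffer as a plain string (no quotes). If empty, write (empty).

After op 1 (right): buf='UJBQTQ' cursor=1
After op 2 (home): buf='UJBQTQ' cursor=0
After op 3 (right): buf='UJBQTQ' cursor=1
After op 4 (end): buf='UJBQTQ' cursor=6
After op 5 (right): buf='UJBQTQ' cursor=6

Answer: UJBQTQ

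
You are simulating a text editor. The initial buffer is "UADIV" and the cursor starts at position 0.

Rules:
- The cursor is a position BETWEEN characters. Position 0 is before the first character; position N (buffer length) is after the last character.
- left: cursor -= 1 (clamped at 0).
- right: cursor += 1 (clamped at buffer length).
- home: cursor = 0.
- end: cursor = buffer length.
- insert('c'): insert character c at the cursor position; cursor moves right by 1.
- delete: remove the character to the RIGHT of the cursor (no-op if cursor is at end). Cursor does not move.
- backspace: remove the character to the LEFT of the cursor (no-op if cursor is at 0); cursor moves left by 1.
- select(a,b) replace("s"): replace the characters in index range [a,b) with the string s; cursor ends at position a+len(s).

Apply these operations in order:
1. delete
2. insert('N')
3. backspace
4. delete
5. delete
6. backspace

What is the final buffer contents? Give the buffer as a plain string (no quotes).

After op 1 (delete): buf='ADIV' cursor=0
After op 2 (insert('N')): buf='NADIV' cursor=1
After op 3 (backspace): buf='ADIV' cursor=0
After op 4 (delete): buf='DIV' cursor=0
After op 5 (delete): buf='IV' cursor=0
After op 6 (backspace): buf='IV' cursor=0

Answer: IV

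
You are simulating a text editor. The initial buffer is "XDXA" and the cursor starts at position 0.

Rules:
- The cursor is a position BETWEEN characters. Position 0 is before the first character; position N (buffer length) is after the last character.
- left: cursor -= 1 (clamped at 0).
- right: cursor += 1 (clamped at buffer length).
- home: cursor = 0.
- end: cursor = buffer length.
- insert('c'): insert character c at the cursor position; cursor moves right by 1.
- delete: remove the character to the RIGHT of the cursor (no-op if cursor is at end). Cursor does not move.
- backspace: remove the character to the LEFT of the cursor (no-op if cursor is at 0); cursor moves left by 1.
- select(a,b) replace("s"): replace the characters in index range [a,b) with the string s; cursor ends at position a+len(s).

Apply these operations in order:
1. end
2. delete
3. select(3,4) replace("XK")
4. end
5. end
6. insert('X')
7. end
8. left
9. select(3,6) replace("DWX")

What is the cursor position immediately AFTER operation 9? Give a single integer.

After op 1 (end): buf='XDXA' cursor=4
After op 2 (delete): buf='XDXA' cursor=4
After op 3 (select(3,4) replace("XK")): buf='XDXXK' cursor=5
After op 4 (end): buf='XDXXK' cursor=5
After op 5 (end): buf='XDXXK' cursor=5
After op 6 (insert('X')): buf='XDXXKX' cursor=6
After op 7 (end): buf='XDXXKX' cursor=6
After op 8 (left): buf='XDXXKX' cursor=5
After op 9 (select(3,6) replace("DWX")): buf='XDXDWX' cursor=6

Answer: 6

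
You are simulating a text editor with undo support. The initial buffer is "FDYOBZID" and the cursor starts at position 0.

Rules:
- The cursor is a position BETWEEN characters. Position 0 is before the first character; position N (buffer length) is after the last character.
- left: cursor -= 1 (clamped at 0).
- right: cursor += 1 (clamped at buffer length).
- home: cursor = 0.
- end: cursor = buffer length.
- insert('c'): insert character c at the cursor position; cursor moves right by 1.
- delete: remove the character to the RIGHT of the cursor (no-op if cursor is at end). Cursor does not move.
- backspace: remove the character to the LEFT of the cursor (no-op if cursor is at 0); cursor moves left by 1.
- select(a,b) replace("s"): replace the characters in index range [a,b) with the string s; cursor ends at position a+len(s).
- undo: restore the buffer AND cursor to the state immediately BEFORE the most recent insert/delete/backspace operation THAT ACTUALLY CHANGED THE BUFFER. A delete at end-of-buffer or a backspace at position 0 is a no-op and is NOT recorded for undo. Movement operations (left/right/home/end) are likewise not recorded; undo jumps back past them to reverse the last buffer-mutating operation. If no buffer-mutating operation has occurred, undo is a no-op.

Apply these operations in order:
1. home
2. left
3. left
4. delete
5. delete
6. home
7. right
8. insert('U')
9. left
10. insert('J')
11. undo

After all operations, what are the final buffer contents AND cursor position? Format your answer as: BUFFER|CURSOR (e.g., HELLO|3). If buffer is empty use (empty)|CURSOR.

Answer: YUOBZID|1

Derivation:
After op 1 (home): buf='FDYOBZID' cursor=0
After op 2 (left): buf='FDYOBZID' cursor=0
After op 3 (left): buf='FDYOBZID' cursor=0
After op 4 (delete): buf='DYOBZID' cursor=0
After op 5 (delete): buf='YOBZID' cursor=0
After op 6 (home): buf='YOBZID' cursor=0
After op 7 (right): buf='YOBZID' cursor=1
After op 8 (insert('U')): buf='YUOBZID' cursor=2
After op 9 (left): buf='YUOBZID' cursor=1
After op 10 (insert('J')): buf='YJUOBZID' cursor=2
After op 11 (undo): buf='YUOBZID' cursor=1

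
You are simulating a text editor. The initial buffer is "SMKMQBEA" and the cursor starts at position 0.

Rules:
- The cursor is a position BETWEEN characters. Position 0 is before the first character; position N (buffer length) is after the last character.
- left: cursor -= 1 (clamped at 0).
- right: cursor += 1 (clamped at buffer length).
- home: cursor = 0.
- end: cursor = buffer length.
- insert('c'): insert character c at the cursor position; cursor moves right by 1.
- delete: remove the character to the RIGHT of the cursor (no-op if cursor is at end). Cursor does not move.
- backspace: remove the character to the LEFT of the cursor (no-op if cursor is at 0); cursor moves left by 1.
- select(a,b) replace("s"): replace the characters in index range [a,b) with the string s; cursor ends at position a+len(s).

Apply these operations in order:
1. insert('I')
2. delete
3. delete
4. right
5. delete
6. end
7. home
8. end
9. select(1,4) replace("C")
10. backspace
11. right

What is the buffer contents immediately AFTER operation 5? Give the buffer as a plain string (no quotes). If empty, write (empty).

After op 1 (insert('I')): buf='ISMKMQBEA' cursor=1
After op 2 (delete): buf='IMKMQBEA' cursor=1
After op 3 (delete): buf='IKMQBEA' cursor=1
After op 4 (right): buf='IKMQBEA' cursor=2
After op 5 (delete): buf='IKQBEA' cursor=2

Answer: IKQBEA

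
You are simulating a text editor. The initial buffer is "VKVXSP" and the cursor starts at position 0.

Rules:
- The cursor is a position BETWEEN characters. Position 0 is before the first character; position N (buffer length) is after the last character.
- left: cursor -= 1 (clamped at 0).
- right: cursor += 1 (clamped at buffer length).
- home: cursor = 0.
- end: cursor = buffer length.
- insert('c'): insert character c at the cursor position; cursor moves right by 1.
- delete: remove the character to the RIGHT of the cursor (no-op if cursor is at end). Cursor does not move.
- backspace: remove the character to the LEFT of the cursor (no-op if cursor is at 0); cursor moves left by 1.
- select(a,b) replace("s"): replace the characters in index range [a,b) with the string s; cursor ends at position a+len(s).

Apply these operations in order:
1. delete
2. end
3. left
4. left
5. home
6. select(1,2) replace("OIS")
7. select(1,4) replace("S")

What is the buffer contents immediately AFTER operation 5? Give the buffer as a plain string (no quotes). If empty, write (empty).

Answer: KVXSP

Derivation:
After op 1 (delete): buf='KVXSP' cursor=0
After op 2 (end): buf='KVXSP' cursor=5
After op 3 (left): buf='KVXSP' cursor=4
After op 4 (left): buf='KVXSP' cursor=3
After op 5 (home): buf='KVXSP' cursor=0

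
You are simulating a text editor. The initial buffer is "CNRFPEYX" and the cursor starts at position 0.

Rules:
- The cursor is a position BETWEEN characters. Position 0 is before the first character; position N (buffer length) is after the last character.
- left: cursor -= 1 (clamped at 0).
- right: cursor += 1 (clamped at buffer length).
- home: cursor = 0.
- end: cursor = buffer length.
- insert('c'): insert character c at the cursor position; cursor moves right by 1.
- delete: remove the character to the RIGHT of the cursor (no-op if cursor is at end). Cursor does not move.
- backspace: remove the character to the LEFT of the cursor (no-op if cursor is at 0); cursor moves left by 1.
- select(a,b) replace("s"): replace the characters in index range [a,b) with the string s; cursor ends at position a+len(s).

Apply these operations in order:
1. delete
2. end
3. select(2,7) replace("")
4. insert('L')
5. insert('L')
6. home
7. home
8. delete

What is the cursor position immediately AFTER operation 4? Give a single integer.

After op 1 (delete): buf='NRFPEYX' cursor=0
After op 2 (end): buf='NRFPEYX' cursor=7
After op 3 (select(2,7) replace("")): buf='NR' cursor=2
After op 4 (insert('L')): buf='NRL' cursor=3

Answer: 3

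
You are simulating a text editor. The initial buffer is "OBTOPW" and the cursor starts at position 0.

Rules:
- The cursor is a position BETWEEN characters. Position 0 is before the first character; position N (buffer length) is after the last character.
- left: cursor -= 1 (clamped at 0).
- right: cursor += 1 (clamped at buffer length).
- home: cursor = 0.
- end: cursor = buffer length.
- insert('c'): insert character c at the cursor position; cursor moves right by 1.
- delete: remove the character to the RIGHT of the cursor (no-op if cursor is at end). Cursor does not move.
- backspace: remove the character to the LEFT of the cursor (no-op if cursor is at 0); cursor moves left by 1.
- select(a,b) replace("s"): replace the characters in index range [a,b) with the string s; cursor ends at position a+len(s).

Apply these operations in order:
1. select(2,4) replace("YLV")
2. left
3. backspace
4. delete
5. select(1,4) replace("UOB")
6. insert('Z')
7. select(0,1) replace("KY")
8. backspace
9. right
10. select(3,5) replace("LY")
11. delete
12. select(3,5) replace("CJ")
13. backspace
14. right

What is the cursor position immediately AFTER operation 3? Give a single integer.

After op 1 (select(2,4) replace("YLV")): buf='OBYLVPW' cursor=5
After op 2 (left): buf='OBYLVPW' cursor=4
After op 3 (backspace): buf='OBYVPW' cursor=3

Answer: 3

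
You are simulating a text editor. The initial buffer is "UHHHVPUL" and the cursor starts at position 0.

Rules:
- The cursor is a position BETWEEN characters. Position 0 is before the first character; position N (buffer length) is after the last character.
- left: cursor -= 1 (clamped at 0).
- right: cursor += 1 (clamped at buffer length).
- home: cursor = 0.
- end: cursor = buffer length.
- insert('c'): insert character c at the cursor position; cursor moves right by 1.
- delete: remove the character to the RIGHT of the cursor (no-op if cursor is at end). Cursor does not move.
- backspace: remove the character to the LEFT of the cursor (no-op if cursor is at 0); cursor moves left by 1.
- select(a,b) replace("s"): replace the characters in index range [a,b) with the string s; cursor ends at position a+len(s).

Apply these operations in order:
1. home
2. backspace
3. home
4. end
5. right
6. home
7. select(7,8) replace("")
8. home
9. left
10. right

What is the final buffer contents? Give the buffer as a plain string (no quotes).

Answer: UHHHVPU

Derivation:
After op 1 (home): buf='UHHHVPUL' cursor=0
After op 2 (backspace): buf='UHHHVPUL' cursor=0
After op 3 (home): buf='UHHHVPUL' cursor=0
After op 4 (end): buf='UHHHVPUL' cursor=8
After op 5 (right): buf='UHHHVPUL' cursor=8
After op 6 (home): buf='UHHHVPUL' cursor=0
After op 7 (select(7,8) replace("")): buf='UHHHVPU' cursor=7
After op 8 (home): buf='UHHHVPU' cursor=0
After op 9 (left): buf='UHHHVPU' cursor=0
After op 10 (right): buf='UHHHVPU' cursor=1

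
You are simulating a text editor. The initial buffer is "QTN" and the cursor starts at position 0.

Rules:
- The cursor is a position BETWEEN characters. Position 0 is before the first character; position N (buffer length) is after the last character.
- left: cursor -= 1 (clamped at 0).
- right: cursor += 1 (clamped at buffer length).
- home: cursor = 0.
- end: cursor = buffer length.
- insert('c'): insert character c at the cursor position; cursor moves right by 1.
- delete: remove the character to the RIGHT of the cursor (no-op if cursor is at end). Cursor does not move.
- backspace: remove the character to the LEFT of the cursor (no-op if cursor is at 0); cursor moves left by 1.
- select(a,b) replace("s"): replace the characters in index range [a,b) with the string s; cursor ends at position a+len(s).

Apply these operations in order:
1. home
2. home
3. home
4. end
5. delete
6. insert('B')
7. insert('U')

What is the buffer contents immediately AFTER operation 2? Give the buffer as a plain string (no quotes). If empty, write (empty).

After op 1 (home): buf='QTN' cursor=0
After op 2 (home): buf='QTN' cursor=0

Answer: QTN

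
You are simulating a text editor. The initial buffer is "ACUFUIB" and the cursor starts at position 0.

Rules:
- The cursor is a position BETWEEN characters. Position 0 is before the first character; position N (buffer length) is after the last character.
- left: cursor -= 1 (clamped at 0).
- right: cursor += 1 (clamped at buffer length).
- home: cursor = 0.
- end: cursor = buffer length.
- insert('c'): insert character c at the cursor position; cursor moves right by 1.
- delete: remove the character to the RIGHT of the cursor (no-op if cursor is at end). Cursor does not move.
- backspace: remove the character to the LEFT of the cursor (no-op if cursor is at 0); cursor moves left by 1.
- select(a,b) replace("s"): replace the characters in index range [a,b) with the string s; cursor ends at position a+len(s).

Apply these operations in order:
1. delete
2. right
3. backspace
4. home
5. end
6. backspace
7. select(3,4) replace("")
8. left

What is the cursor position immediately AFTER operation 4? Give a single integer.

After op 1 (delete): buf='CUFUIB' cursor=0
After op 2 (right): buf='CUFUIB' cursor=1
After op 3 (backspace): buf='UFUIB' cursor=0
After op 4 (home): buf='UFUIB' cursor=0

Answer: 0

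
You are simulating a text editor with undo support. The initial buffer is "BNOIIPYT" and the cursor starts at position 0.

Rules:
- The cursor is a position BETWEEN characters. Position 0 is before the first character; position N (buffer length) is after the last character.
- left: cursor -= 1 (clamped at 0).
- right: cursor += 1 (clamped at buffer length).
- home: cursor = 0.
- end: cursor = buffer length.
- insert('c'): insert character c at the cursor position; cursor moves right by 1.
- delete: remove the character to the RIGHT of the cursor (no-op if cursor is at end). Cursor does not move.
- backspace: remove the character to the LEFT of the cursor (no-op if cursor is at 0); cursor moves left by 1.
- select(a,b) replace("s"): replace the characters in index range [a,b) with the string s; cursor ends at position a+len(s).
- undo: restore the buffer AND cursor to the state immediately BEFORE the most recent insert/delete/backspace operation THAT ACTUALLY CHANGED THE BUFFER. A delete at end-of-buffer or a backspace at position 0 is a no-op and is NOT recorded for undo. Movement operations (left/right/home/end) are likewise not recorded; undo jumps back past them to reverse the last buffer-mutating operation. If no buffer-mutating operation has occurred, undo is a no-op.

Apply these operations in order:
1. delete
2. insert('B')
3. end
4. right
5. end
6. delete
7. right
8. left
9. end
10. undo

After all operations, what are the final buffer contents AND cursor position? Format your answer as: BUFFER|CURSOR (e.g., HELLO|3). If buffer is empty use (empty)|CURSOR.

After op 1 (delete): buf='NOIIPYT' cursor=0
After op 2 (insert('B')): buf='BNOIIPYT' cursor=1
After op 3 (end): buf='BNOIIPYT' cursor=8
After op 4 (right): buf='BNOIIPYT' cursor=8
After op 5 (end): buf='BNOIIPYT' cursor=8
After op 6 (delete): buf='BNOIIPYT' cursor=8
After op 7 (right): buf='BNOIIPYT' cursor=8
After op 8 (left): buf='BNOIIPYT' cursor=7
After op 9 (end): buf='BNOIIPYT' cursor=8
After op 10 (undo): buf='NOIIPYT' cursor=0

Answer: NOIIPYT|0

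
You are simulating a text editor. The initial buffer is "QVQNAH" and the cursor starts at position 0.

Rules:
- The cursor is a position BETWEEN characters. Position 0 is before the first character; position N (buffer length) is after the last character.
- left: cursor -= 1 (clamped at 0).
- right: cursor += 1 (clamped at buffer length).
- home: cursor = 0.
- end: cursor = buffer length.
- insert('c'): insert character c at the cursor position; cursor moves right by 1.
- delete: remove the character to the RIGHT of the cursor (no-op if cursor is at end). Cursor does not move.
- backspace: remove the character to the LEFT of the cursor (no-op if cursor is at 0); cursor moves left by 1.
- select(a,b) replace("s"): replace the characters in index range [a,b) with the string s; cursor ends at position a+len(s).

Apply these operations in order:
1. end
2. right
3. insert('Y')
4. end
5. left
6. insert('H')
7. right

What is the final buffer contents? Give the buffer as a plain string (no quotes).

After op 1 (end): buf='QVQNAH' cursor=6
After op 2 (right): buf='QVQNAH' cursor=6
After op 3 (insert('Y')): buf='QVQNAHY' cursor=7
After op 4 (end): buf='QVQNAHY' cursor=7
After op 5 (left): buf='QVQNAHY' cursor=6
After op 6 (insert('H')): buf='QVQNAHHY' cursor=7
After op 7 (right): buf='QVQNAHHY' cursor=8

Answer: QVQNAHHY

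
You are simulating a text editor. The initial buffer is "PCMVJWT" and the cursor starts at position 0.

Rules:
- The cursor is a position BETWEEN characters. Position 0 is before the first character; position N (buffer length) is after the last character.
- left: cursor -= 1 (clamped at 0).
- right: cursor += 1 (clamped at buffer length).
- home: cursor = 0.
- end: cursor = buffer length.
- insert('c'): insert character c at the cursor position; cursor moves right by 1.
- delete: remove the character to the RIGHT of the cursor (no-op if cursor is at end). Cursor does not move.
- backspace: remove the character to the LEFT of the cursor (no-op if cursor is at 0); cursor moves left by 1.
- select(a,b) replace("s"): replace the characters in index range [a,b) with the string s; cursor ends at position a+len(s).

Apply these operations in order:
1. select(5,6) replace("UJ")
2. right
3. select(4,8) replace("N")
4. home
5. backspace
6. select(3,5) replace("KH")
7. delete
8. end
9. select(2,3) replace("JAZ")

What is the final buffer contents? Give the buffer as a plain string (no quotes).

Answer: PCJAZKH

Derivation:
After op 1 (select(5,6) replace("UJ")): buf='PCMVJUJT' cursor=7
After op 2 (right): buf='PCMVJUJT' cursor=8
After op 3 (select(4,8) replace("N")): buf='PCMVN' cursor=5
After op 4 (home): buf='PCMVN' cursor=0
After op 5 (backspace): buf='PCMVN' cursor=0
After op 6 (select(3,5) replace("KH")): buf='PCMKH' cursor=5
After op 7 (delete): buf='PCMKH' cursor=5
After op 8 (end): buf='PCMKH' cursor=5
After op 9 (select(2,3) replace("JAZ")): buf='PCJAZKH' cursor=5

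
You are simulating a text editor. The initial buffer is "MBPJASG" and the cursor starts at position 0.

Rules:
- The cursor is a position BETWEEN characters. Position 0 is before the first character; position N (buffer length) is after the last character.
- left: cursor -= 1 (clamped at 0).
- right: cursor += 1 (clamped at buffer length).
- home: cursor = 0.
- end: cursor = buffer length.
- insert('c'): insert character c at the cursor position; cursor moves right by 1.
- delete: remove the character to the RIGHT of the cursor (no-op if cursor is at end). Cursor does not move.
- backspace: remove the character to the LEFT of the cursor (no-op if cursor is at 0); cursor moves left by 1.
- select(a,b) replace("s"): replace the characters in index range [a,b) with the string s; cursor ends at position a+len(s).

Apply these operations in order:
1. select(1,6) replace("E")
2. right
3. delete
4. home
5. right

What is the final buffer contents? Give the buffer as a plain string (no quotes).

Answer: MEG

Derivation:
After op 1 (select(1,6) replace("E")): buf='MEG' cursor=2
After op 2 (right): buf='MEG' cursor=3
After op 3 (delete): buf='MEG' cursor=3
After op 4 (home): buf='MEG' cursor=0
After op 5 (right): buf='MEG' cursor=1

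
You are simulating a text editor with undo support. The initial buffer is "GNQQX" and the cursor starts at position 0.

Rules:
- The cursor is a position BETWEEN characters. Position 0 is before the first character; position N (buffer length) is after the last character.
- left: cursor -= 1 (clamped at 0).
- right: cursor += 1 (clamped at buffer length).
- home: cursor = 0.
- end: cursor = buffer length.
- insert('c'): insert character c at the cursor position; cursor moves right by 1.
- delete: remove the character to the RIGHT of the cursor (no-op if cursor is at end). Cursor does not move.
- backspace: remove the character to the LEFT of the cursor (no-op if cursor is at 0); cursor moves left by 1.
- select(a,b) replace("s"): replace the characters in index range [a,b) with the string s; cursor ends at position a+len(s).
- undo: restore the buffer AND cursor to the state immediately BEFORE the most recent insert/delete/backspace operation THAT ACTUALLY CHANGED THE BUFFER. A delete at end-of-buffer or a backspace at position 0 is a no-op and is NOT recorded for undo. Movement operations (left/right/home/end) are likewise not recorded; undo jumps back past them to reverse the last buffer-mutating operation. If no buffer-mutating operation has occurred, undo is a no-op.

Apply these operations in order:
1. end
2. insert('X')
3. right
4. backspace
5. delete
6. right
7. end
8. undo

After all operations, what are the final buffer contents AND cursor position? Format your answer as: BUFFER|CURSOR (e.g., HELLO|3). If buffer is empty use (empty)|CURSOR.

Answer: GNQQXX|6

Derivation:
After op 1 (end): buf='GNQQX' cursor=5
After op 2 (insert('X')): buf='GNQQXX' cursor=6
After op 3 (right): buf='GNQQXX' cursor=6
After op 4 (backspace): buf='GNQQX' cursor=5
After op 5 (delete): buf='GNQQX' cursor=5
After op 6 (right): buf='GNQQX' cursor=5
After op 7 (end): buf='GNQQX' cursor=5
After op 8 (undo): buf='GNQQXX' cursor=6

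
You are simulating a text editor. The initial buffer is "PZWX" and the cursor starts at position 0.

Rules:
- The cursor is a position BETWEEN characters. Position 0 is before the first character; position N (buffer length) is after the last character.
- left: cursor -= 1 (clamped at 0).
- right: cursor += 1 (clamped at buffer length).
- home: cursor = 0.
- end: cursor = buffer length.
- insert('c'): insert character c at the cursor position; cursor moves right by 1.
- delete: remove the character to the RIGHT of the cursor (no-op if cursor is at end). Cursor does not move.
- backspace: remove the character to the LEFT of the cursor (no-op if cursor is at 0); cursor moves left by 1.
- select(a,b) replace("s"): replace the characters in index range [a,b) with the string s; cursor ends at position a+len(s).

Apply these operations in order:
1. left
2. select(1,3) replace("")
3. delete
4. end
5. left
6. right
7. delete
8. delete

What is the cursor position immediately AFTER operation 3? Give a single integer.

After op 1 (left): buf='PZWX' cursor=0
After op 2 (select(1,3) replace("")): buf='PX' cursor=1
After op 3 (delete): buf='P' cursor=1

Answer: 1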